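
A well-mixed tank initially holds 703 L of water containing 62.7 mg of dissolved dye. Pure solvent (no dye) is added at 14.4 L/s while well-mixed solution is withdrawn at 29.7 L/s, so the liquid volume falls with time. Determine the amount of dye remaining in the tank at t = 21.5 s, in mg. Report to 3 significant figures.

Let m(t) be the amount of dye. Volume: V(t) = V₀ + (Q_in − Q_out) t = 703 − 15.300 t; V(21.5) = 374.05 L.
No dye enters, so dm/dt = −Q_out · (m/V).
Separate: dm/m = −Q_out dt/V(t) ⇒ ln(m/m₀) = −(Q_out/(Q_in−Q_out)) ln(V/V₀).
m = m₀ (V₀/V)^(Q_out/(Q_in−Q_out)) = 62.7 × (703/374.05)^(-1.9412) = 18.422 mg.

18.4 mg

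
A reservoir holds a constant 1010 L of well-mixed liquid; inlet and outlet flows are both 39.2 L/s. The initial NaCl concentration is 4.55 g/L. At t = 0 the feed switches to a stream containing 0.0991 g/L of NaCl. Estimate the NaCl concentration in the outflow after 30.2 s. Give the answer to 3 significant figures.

1.48 g/L

Species balance on the tank: V dC/dt = Q(C_in − C).
So dC/dt = (C_in − C)/τ with τ = V/Q = 1010/39.2 = 25.765 s.
Integrating: C(t) = C_in + (C₀ − C_in) e^(−t/τ).
C(30.2) = 0.0991 + (4.55 − 0.0991)·e^(−30.2/25.765) = 0.0991 + (4.4509)·0.30971 = 1.4776 g/L.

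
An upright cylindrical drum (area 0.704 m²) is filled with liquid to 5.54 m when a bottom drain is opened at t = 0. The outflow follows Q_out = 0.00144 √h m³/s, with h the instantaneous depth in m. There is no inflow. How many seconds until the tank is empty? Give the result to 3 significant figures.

2300 s

A dh/dt = −Q_out = −0.00144 √h.
∫ h^(−1/2) dh = −(0.00144/A) ∫ dt, giving 2√h = 2√h₀ − (0.00144/A) t.
Tank is empty when √h = 0: t_empty = 2A√h₀/0.00144.
t_empty = 2·0.704·√5.54/0.00144 = 1.4080·2.3537/0.00144 = 2301.4 s.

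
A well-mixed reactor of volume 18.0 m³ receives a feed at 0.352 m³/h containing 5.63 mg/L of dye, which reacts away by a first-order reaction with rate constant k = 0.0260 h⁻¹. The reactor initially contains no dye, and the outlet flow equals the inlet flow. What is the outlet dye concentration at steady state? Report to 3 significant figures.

2.42 mg/L

Accumulation = in − out − consumed: V dC/dt = Q C_in − Q C − k V C.
At steady state: 0 = Q C_in − (Q + kV) C_ss, so C_ss = Q C_in/(Q + kV).
C_ss = 0.352·5.63/(0.352 + 0.0260·18.0) = 1.9818/0.82000 = 2.4168 mg/L.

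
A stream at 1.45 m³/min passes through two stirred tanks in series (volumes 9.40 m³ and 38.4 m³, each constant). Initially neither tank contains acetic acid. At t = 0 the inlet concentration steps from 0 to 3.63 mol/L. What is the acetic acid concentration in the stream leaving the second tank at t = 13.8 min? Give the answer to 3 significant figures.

Each tank obeys Vᵢ dCᵢ/dt = Q(Cᵢ₋₁ − Cᵢ), so τᵢ = Vᵢ/Q.
τ₁ = 9.40/1.45 = 6.4828 min; τ₂ = 38.4/1.45 = 26.483 min.
Tank 1: C₁ = C_in(1 − e^(−t/τ₁)). Tank 2 (τ₁ ≠ τ₂): C₂ = C_in[1 − (τ₁ e^(−t/τ₁) − τ₂ e^(−t/τ₂))/(τ₁ − τ₂)].
At t = 13.8: e^(−t/τ₁) = 0.11899, e^(−t/τ₂) = 0.59387.
C₂ = 3.63·[1 − (6.4828·0.11899 − 26.483·0.59387)/(-20.000)] = 3.63·0.25220 = 0.91549 mol/L.

0.915 mol/L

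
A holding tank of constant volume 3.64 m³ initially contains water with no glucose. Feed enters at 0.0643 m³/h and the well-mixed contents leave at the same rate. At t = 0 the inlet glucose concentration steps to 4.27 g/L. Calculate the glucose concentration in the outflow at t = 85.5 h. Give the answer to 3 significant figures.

Species balance on the tank: V dC/dt = Q(C_in − C).
Time constant τ = V/Q = 3.64/0.0643 = 56.610 h.
Integrating: C(t) = C_in + (C₀ − C_in) e^(−t/τ).
C(85.5) = 4.27 + (0 − 4.27)·e^(−85.5/56.610) = 4.27 + (-4.2700)·0.22083 = 3.3270 g/L.

3.33 g/L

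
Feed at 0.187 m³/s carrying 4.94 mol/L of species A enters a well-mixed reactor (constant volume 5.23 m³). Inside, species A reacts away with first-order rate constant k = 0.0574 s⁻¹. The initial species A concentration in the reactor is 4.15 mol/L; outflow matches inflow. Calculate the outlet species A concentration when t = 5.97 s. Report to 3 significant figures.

3.19 mol/L

Species balance: V dC/dt = Q C_in − Q C − k V C.
This is linear with rate a = Q/V + k = 0.093155 s⁻¹.
C_ss = Q C_in/(Q + kV) = 1.8961 mol/L; C(t) = C_ss + (C₀ − C_ss) e^(−a t).
C(5.97) = 1.8961 + (2.2539)·e^(−0.093155·5.97) = 1.8961 + (2.2539)·0.57342 = 3.1885 mol/L.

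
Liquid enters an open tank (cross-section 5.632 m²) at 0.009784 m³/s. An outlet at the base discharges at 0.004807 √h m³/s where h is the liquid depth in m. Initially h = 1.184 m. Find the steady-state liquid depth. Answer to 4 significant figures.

4.143 m

Level balance: A dh/dt = 0.009784 − 0.004807 √h. Setting dh/dt = 0:
Q_in = 0.004807 √h_ss ⇒ √h_ss = 0.009784/0.004807 = 2.03537.
h_ss = 2.03537² = 4.14271 m. (Since h₀ = 1.184 m < h_ss, the level will rise toward this value.)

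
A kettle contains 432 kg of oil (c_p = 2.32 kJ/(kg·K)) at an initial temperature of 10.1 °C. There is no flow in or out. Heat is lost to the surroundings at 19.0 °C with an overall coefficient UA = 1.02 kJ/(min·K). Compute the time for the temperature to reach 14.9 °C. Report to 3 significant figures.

762 min

M c_p dT/dt = −UA(T − T_amb).
τ = M c_p/UA = 982.59 min; T_ss = T_amb = 19.000 °C.
T(t) = T_ss + (T₀ − T_ss)e^(−t/τ); set T = 14.9:
t = −τ ln[(T − T_ss)/(T₀ − T_ss)] = −982.59 · ln(0.46067) = 761.57 min.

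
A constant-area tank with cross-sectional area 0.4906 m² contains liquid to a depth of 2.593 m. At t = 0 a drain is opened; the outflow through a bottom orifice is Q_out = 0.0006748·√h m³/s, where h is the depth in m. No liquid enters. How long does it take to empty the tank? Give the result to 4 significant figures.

With no inflow, A dh/dt = −0.0006748 √h.
Separate and integrate: 2(√h − √h₀) = −(0.0006748/A) t.
Set h = 0: 2√h₀ = (0.0006748/A) t_empty ⇒ t_empty = 2A√h₀/0.0006748.
t_empty = 2·0.4906·√2.593/0.0006748 = 0.981200·1.61028/0.0006748 = 2341.44 s.

2341 s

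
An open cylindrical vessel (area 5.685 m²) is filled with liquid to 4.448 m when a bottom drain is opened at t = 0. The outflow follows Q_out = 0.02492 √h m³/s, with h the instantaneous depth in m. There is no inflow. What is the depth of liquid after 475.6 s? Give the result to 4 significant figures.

1.138 m

With no inflow, A dh/dt = −0.02492 √h.
∫ h^(−1/2) dh = −(0.02492/A) ∫ dt, giving 2√h = 2√h₀ − (0.02492/A) t.
√h = √4.448 − 0.02492·475.6/(2·5.685) = 2.10903 − 1.04239 = 1.06664.
h = 1.06664² = 1.13772 m.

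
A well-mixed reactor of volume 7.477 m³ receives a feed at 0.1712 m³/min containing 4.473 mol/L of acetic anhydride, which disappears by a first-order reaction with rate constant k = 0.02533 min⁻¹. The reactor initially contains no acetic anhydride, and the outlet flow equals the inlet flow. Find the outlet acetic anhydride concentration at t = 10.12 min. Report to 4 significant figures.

0.8201 mol/L

Species balance: V dC/dt = Q C_in − Q C − k V C.
This is linear with rate a = Q/V + k = 0.0482269 min⁻¹.
C_ss = Q C_in/(Q + kV) = 2.12367 mol/L; C(t) = C_ss + (C₀ − C_ss) e^(−a t).
C(10.12) = 2.12367 + (-2.12367)·e^(−0.0482269·10.12) = 2.12367 + (-2.12367)·0.613818 = 0.820120 mol/L.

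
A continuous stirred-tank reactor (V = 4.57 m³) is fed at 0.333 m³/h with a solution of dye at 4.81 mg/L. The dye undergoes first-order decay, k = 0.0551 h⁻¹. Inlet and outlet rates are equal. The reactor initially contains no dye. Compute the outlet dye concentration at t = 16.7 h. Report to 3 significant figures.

2.42 mg/L

Species balance: V dC/dt = Q C_in − Q C − k V C.
dC/dt = (Q/V) C_in − (Q/V + k) C; effective rate a = Q/V + k = 0.072867 + 0.0551 = 0.12797 h⁻¹.
C_ss = Q C_in/(Q + kV) = 2.7389 mg/L; C(t) = C_ss + (C₀ − C_ss) e^(−a t).
C(16.7) = 2.7389 + (-2.7389)·e^(−0.12797·16.7) = 2.7389 + (-2.7389)·0.11800 = 2.4157 mg/L.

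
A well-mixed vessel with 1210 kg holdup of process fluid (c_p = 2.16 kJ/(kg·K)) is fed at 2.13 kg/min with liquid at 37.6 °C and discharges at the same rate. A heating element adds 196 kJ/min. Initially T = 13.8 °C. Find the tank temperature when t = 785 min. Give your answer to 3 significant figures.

63.5 °C

M c_p dT/dt = ṁ c_p (T_in − T) + Q̇.
τ = M/ṁ = 568.08 min; T_ss = T_in + Q̇/(ṁ c_p) = 37.6 + 196/(2.13·2.16) = 80.201 °C.
This is linear first-order; T(t) = T_ss + (T₀ − T_ss) e^(−t/τ).
T(785) = 80.201 + (-66.401)·e^(−785/568.08) = 80.201 + (-66.401)·0.25111 = 63.527 °C.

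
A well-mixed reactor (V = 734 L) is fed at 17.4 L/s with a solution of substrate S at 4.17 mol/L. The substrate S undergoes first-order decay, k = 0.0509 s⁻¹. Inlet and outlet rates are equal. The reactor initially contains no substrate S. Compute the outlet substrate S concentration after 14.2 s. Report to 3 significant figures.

0.866 mol/L

Accumulation = in − out − consumed: V dC/dt = Q C_in − Q C − k V C.
This is linear with rate a = Q/V + k = 0.074606 s⁻¹.
C_ss = Q C_in/(Q + kV) = 1.3250 mol/L; C(t) = C_ss + (C₀ − C_ss) e^(−a t).
C(14.2) = 1.3250 + (-1.3250)·e^(−0.074606·14.2) = 1.3250 + (-1.3250)·0.34666 = 0.86567 mol/L.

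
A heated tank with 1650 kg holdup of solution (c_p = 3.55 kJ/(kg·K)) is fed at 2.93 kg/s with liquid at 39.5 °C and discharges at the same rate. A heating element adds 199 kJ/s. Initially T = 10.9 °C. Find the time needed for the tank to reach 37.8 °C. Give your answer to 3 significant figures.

M c_p dT/dt = ṁ c_p (T_in − T) + Q̇.
τ = M/ṁ = 563.14 s; T_ss = T_in + Q̇/(ṁ c_p) = 58.632 °C.
T(t) = T_ss + (T₀ − T_ss) e^(−t/τ). Set T = 37.8:
e^(−t/τ) = (37.8 − 58.632)/(10.9 − 58.632) = 0.43644
t = −563.14 · ln(0.43644) = 466.91 s.

467 s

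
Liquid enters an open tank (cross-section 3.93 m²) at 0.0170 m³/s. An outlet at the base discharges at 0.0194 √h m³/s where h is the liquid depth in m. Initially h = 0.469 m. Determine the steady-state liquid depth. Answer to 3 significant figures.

Unsteady balance on liquid volume: A dh/dt = Q_in − 0.0194 √h. At steady state dh/dt = 0:
Q_in = 0.0194 √h_ss ⇒ √h_ss = 0.0170/0.0194 = 0.87629.
h_ss = 0.87629² = 0.76788 m. (Since h₀ = 0.469 m < h_ss, the level will rise toward this value.)

0.768 m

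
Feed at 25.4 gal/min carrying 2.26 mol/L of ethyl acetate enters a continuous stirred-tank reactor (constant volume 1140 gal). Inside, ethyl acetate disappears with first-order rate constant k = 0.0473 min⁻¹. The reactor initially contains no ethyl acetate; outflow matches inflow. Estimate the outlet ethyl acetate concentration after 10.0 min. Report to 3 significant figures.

0.363 mol/L

Species balance: V dC/dt = Q C_in − Q C − k V C.
dC/dt = (Q/V) C_in − (Q/V + k) C; effective rate a = Q/V + k = 0.022281 + 0.0473 = 0.069581 min⁻¹.
C_ss = Q C_in/(Q + kV) = 0.72368 mol/L; C(t) = C_ss + (C₀ − C_ss) e^(−a t).
C(10.0) = 0.72368 + (-0.72368)·e^(−0.069581·10.0) = 0.72368 + (-0.72368)·0.49867 = 0.36280 mol/L.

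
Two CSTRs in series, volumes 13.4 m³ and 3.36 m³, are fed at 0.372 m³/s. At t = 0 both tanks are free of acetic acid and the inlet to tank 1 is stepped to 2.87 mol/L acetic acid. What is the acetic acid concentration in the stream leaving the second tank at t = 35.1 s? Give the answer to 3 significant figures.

Time constants: τᵢ = Vᵢ/Q for each well-mixed tank.
τ₁ = 13.4/0.372 = 36.022 s; τ₂ = 3.36/0.372 = 9.0323 s.
Solving the cascade with C₁(0)=C₂(0)=0 gives C₂(t) = C_in[1 − (τ₁ e^(−t/τ₁) − τ₂ e^(−t/τ₂))/(τ₁ − τ₂)].
At t = 35.1: e^(−t/τ₁) = 0.37741, e^(−t/τ₂) = 0.020526.
C₂ = 2.87·[1 − (36.022·0.37741 − 9.0323·0.020526)/(26.989)] = 2.87·0.50315 = 1.4440 mol/L.

1.44 mol/L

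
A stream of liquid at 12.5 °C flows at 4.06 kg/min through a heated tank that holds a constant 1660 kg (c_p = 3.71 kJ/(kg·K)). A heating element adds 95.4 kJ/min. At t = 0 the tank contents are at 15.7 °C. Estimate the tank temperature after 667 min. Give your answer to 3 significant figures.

18.2 °C

M c_p dT/dt = ṁ c_p (T_in − T) + Q̇.
Rearrange: dT/dt = (T_ss − T)/τ with τ = M/ṁ = 408.87 min and T_ss = T_in + Q̇/(ṁ c_p) = 18.834 °C.
Integrating: T(t) = T_ss + (T₀ − T_ss) e^(−t/τ).
T(667) = 18.834 + (-3.1336)·e^(−667/408.87) = 18.834 + (-3.1336)·0.19567 = 18.220 °C.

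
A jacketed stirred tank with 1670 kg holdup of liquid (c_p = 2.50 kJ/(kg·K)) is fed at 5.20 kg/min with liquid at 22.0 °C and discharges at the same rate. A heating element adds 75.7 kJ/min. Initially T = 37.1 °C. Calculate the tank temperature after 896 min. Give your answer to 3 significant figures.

28.4 °C

M c_p dT/dt = ṁ c_p (T_in − T) + Q̇.
τ = M/ṁ = 321.15 min; T_ss = T_in + Q̇/(ṁ c_p) = 22.0 + 75.7/(5.20·2.50) = 27.823 °C.
This is linear first-order; T(t) = T_ss + (T₀ − T_ss) e^(−t/τ).
T(896) = 27.823 + (9.2769)·e^(−896/321.15) = 27.823 + (9.2769)·0.061425 = 28.393 °C.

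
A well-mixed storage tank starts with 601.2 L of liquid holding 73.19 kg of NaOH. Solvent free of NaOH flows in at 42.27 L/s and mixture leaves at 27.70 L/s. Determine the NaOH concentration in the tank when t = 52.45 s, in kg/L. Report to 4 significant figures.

Total volume: dV/dt = Q_in − Q_out = 14.5700 L/s, so V(t) = 601.2 + 14.5700 t and V(52.45) = 1365.40 L.
Species balance (pure solvent in): dm/dt = −Q_out · m/V(t).
dm/m = −Q_out dt/(V₀ + 14.5700 t); integrating gives ln(m/m₀) = −(Q_out/(Q_in−Q_out)) ln(V/V₀).
m = m₀ (V₀/V)^(Q_out/(Q_in−Q_out)) = 73.19 × (601.2/1365.40)^(1.90117) = 15.3879 kg.
C = m/V = 15.3879/1365.40 = 0.0112699 kg/L.

0.01127 kg/L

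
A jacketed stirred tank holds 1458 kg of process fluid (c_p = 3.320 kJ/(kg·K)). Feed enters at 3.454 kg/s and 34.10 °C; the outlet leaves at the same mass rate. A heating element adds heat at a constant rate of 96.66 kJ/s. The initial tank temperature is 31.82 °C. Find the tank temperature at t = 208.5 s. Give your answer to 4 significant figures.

35.99 °C

M c_p dT/dt = ṁ c_p (T_in − T) + Q̇.
τ = M/ṁ = 422.119 s; T_ss = T_in + Q̇/(ṁ c_p) = 34.10 + 96.66/(3.454·3.320) = 42.5292 °C.
T approaches T_ss exponentially: T(t) = T_ss + (T₀ − T_ss) e^(−t/τ).
T(208.5) = 42.5292 + (-10.7092)·e^(−208.5/422.119) = 42.5292 + (-10.7092)·0.610220 = 35.9942 °C.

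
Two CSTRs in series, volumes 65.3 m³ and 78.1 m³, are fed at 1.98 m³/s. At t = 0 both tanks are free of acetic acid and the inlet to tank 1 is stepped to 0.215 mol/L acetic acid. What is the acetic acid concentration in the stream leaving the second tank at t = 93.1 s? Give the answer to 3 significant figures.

Species balance on tank i: dCᵢ/dt = (Cᵢ₋₁ − Cᵢ)/τᵢ with τᵢ = Vᵢ/Q.
τ₁ = 65.3/1.98 = 32.980 s; τ₂ = 78.1/1.98 = 39.444 s.
Tank 1: C₁ = C_in(1 − e^(−t/τ₁)). Tank 2 (τ₁ ≠ τ₂): C₂ = C_in[1 − (τ₁ e^(−t/τ₁) − τ₂ e^(−t/τ₂))/(τ₁ − τ₂)].
At t = 93.1: e^(−t/τ₁) = 0.059431, e^(−t/τ₂) = 0.094394.
C₂ = 0.215·[1 − (32.980·0.059431 − 39.444·0.094394)/(-6.4646)] = 0.215·0.72724 = 0.15636 mol/L.

0.156 mol/L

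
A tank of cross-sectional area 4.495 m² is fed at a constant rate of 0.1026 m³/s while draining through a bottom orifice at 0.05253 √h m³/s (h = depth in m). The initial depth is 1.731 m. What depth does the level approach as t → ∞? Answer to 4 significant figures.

Level balance: A dh/dt = 0.1026 − 0.05253 √h. Setting dh/dt = 0:
Q_in = 0.05253 √h_ss ⇒ √h_ss = 0.1026/0.05253 = 1.95317.
h_ss = 1.95317² = 3.81487 m. (Since h₀ = 1.731 m < h_ss, the level will rise toward this value.)

3.815 m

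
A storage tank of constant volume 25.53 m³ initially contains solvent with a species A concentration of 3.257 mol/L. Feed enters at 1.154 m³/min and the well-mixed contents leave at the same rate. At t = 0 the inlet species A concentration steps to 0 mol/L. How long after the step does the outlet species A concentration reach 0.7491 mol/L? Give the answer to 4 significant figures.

32.51 min

Species balance: V dC/dt = Q(C_in − C) ⇒ τ = V/Q = 22.1231 min.
C(t) = C_in + (C₀ − C_in) e^(−t/τ). Set C = 0.7491 and solve for t:
e^(−t/τ) = (C − C_in)/(C₀ − C_in) = (0.7491 − 0)/(3.257 − 0) = 0.229997
t = −τ ln(…) = 22.1231 × 1.46969 = 32.5140 min.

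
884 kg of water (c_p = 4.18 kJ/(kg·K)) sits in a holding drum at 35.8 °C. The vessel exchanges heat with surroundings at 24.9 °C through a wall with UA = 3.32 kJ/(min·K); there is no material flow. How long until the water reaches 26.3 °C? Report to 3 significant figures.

M c_p dT/dt = −UA(T − T_amb).
τ = M c_p/UA = 1113.0 min; T_ss = T_amb = 24.900 °C.
T(t) = T_ss + (T₀ − T_ss)e^(−t/τ); set T = 26.3:
t = −τ ln[(T − T_ss)/(T₀ − T_ss)] = −1113.0 · ln(0.12844) = 2284.2 min.

2280 min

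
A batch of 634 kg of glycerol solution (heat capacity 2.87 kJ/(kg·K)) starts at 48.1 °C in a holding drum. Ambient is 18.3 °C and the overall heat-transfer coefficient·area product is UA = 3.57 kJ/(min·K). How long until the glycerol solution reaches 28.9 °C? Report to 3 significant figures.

527 min

First-law balance (no shaft work): M c_p dT/dt = −UA(T − T_amb).
τ = M c_p/UA = 509.69 min; T_ss = T_amb = 18.300 °C.
T(t) = T_ss + (T₀ − T_ss)e^(−t/τ); set T = 28.9:
t = −τ ln[(T − T_ss)/(T₀ − T_ss)] = −509.69 · ln(0.35570) = 526.84 min.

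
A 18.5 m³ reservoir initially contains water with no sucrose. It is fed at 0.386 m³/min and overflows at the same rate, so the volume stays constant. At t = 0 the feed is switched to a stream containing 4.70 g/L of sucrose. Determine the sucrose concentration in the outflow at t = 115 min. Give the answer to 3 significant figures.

4.27 g/L

Mass balance on the solute (V constant): V dC/dt = Q(C_in − C).
Time constant τ = V/Q = 18.5/0.386 = 47.927 min.
This is linear first-order; C(t) = C_in + (C₀ − C_in) e^(−t/τ).
C(115) = 4.70 + (0 − 4.70)·e^(−115/47.927) = 4.70 + (-4.7000)·0.090767 = 4.2734 g/L.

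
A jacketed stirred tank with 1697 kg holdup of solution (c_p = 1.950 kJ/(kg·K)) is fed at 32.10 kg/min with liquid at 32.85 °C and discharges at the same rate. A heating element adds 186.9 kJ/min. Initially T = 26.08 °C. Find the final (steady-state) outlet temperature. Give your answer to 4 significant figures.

35.84 °C

M c_p dT/dt = ṁ c_p (T_in − T) + Q̇.
At steady state dT/dt = 0 ⇒ T_ss = T_in + Q̇/(ṁ c_p) = 32.85 + 186.9/(32.10·1.950) = 35.8359 °C.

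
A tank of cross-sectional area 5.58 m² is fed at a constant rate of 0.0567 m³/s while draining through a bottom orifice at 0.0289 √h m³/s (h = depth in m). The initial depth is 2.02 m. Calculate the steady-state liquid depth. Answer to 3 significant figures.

A dh/dt = Q_in − 0.0289 √h. Steady state requires inflow = outflow:
Q_in = 0.0289 √h_ss ⇒ √h_ss = 0.0567/0.0289 = 1.9619.
h_ss = 1.9619² = 3.8492 m. (Since h₀ = 2.02 m < h_ss, the level will rise toward this value.)

3.85 m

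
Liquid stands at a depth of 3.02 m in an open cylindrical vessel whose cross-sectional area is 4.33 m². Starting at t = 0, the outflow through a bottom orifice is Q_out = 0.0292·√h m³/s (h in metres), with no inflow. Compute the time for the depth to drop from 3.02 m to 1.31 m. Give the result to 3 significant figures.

176 s

With no inflow, A dh/dt = −0.0292 √h.
This is separable: 2 d(√h)/dt = −0.0292/A, so √h = √h₀ − (0.0292/(2A)) t.
t = 2A(√h₀ − √h)/0.0292 = 2·4.33·(√3.02 − √1.31)/0.0292
  = 8.6600 × (1.7378 − 1.1446) / 0.0292 = 175.95 s.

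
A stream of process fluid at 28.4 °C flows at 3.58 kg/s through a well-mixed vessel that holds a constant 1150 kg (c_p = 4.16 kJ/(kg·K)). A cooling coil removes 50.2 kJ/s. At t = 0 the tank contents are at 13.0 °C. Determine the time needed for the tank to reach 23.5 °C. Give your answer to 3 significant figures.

663 s

M c_p dT/dt = ṁ c_p (T_in − T) − Q̇.
τ = M/ṁ = 321.23 s; T_ss = T_in − Q̇/(ṁ c_p) = 25.029 °C.
T(t) = T_ss + (T₀ − T_ss) e^(−t/τ). Set T = 23.5:
e^(−t/τ) = (23.5 − 25.029)/(13.0 − 25.029) = 0.12713
t = −321.23 · ln(0.12713) = 662.56 s.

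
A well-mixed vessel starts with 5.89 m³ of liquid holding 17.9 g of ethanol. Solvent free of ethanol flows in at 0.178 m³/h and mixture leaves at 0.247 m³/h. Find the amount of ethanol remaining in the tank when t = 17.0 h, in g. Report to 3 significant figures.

8.08 g

Total volume: dV/dt = Q_in − Q_out = -0.069000 m³/h, so V(t) = 5.89 − 0.069000 t and V(17.0) = 4.7170 m³.
Species balance (pure solvent in): dm/dt = −Q_out · m/V(t).
dm/m = −Q_out dt/(V₀ − 0.069000 t); integrating gives ln(m/m₀) = −(Q_out/(Q_in−Q_out)) ln(V/V₀).
m = m₀ (V₀/V)^(Q_out/(Q_in−Q_out)) = 17.9 × (5.89/4.7170)^(-3.5797) = 8.0834 g.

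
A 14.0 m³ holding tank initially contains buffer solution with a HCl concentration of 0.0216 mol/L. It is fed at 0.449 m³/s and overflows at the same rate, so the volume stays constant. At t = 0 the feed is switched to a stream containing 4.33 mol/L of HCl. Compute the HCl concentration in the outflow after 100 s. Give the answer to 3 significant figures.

Unsteady species balance (constant V, well mixed): V dC/dt = Q(C_in − C).
Rewrite as dC/dt + C/τ = C_in/τ, τ = V/Q = 31.180 s.
Solution: C(t) = C_in + (C₀ − C_in) e^(−t/τ).
C(100) = 4.33 + (0.0216 − 4.33)·e^(−100/31.180) = 4.33 + (-4.3084)·0.040472 = 4.1556 mol/L.

4.16 mol/L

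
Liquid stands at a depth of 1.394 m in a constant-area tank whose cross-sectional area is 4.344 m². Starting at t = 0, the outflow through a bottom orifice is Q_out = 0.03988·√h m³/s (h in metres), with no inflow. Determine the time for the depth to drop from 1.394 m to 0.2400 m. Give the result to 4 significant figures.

150.5 s

Accumulation of liquid (constant cross-section A): A dh/dt = −0.03988 √h.
Separate and integrate: 2(√h − √h₀) = −(0.03988/A) t.
t = 2A(√h₀ − √h)/0.03988 = 2·4.344·(√1.394 − √0.2400)/0.03988
  = 8.68800 × (1.18068 − 0.489898) / 0.03988 = 150.489 s.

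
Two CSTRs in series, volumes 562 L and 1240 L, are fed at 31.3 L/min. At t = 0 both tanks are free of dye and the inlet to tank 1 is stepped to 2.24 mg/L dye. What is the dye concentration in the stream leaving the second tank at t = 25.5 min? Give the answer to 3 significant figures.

0.536 mg/L

Each tank obeys Vᵢ dCᵢ/dt = Q(Cᵢ₋₁ − Cᵢ), so τᵢ = Vᵢ/Q.
τ₁ = 562/31.3 = 17.955 min; τ₂ = 1240/31.3 = 39.617 min.
Solving the cascade with C₁(0)=C₂(0)=0 gives C₂(t) = C_in[1 − (τ₁ e^(−t/τ₁) − τ₂ e^(−t/τ₂))/(τ₁ − τ₂)].
At t = 25.5: e^(−t/τ₁) = 0.24167, e^(−t/τ₂) = 0.52536.
C₂ = 2.24·[1 − (17.955·0.24167 − 39.617·0.52536)/(-21.661)] = 2.24·0.23948 = 0.53644 mg/L.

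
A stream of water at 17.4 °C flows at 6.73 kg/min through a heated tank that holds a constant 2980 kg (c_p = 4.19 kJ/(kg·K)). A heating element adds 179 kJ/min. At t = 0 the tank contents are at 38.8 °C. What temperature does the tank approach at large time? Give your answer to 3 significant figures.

M c_p dT/dt = ṁ c_p (T_in − T) + Q̇.
At steady state dT/dt = 0 ⇒ T_ss = T_in + Q̇/(ṁ c_p) = 17.4 + 179/(6.73·4.19) = 23.748 °C.

23.7 °C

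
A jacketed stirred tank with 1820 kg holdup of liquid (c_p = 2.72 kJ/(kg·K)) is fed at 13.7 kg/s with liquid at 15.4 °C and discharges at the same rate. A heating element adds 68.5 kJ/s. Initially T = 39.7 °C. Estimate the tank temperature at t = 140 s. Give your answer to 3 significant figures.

25.1 °C

Unsteady energy balance on the tank contents: M c_p dT/dt = ṁ c_p (T_in − T) + 68.5.
Rearrange: dT/dt = (T_ss − T)/τ with τ = M/ṁ = 132.85 s and T_ss = T_in + Q̇/(ṁ c_p) = 17.238 °C.
This is linear first-order; T(t) = T_ss + (T₀ − T_ss) e^(−t/τ).
T(140) = 17.238 + (22.462)·e^(−140/132.85) = 17.238 + (22.462)·0.34859 = 25.068 °C.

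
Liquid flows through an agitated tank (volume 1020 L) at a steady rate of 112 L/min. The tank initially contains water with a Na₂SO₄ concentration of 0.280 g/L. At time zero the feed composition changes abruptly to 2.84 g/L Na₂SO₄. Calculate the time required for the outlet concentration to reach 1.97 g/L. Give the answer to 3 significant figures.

9.83 min

Species balance: V dC/dt = Q(C_in − C) ⇒ τ = V/Q = 9.1071 min.
C(t) = C_in + (C₀ − C_in) e^(−t/τ). Set C = 1.97 and solve for t:
e^(−t/τ) = (C − C_in)/(C₀ − C_in) = (1.97 − 2.84)/(0.280 − 2.84) = 0.33984
t = −τ ln(…) = 9.1071 × 1.0793 = 9.8291 min.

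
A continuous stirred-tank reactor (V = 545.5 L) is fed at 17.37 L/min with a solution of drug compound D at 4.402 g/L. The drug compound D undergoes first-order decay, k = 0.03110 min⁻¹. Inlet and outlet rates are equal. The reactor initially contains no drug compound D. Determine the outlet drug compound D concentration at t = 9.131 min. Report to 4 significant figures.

Species balance: V dC/dt = Q C_in − Q C − k V C.
dC/dt = (Q/V) C_in − (Q/V + k) C; effective rate a = Q/V + k = 0.0318423 + 0.03110 = 0.0629423 min⁻¹.
C_ss = Q C_in/(Q + kV) = 2.22696 g/L; C(t) = C_ss + (C₀ − C_ss) e^(−a t).
C(9.131) = 2.22696 + (-2.22696)·e^(−0.0629423·9.131) = 2.22696 + (-2.22696)·0.562859 = 0.973496 g/L.

0.9735 g/L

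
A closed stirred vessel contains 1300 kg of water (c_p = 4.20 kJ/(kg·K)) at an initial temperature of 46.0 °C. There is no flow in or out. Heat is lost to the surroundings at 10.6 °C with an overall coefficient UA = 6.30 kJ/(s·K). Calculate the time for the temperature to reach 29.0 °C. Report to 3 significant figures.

M c_p dT/dt = −UA(T − T_amb).
τ = M c_p/UA = 866.67 s; T_ss = T_amb = 10.600 °C.
T(t) = T_ss + (T₀ − T_ss)e^(−t/τ); set T = 29.0:
t = −τ ln[(T − T_ss)/(T₀ − T_ss)] = −866.67 · ln(0.51977) = 567.11 s.

567 s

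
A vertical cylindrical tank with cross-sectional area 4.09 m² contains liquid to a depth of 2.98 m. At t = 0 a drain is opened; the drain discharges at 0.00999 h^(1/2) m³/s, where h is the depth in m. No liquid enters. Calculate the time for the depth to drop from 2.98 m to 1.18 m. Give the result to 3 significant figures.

A dh/dt = −Q_out = −0.00999 √h.
∫ h^(−1/2) dh = −(0.00999/A) ∫ dt, giving 2√h = 2√h₀ − (0.00999/A) t.
t = 2A(√h₀ − √h)/0.00999 = 2·4.09·(√2.98 − √1.18)/0.00999
  = 8.1800 × (1.7263 − 1.0863) / 0.00999 = 524.04 s.

524 s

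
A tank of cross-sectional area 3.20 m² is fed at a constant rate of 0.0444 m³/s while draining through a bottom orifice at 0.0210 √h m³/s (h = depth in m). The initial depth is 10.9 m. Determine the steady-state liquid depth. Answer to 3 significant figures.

Unsteady balance on liquid volume: A dh/dt = Q_in − 0.0210 √h. At steady state dh/dt = 0:
Q_in = 0.0210 √h_ss ⇒ √h_ss = 0.0444/0.0210 = 2.1143.
h_ss = 2.1143² = 4.4702 m. (Since h₀ = 10.9 m > h_ss, the level will fall toward this value.)

4.47 m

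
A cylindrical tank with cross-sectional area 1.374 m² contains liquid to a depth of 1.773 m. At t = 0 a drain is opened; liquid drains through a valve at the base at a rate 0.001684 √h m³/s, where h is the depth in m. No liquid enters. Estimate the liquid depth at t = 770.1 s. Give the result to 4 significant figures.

0.7389 m

A dh/dt = −Q_out = −0.001684 √h.
Separate and integrate: 2(√h − √h₀) = −(0.001684/A) t.
√h = √1.773 − 0.001684·770.1/(2·1.374) = 1.33154 − 0.471924 = 0.859616.
h = 0.859616² = 0.738940 m.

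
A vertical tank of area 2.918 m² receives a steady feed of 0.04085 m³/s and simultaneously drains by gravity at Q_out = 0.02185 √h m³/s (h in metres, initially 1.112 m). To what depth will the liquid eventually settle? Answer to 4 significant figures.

Unsteady balance on liquid volume: A dh/dt = Q_in − 0.02185 √h. At steady state dh/dt = 0:
Q_in = 0.02185 √h_ss ⇒ √h_ss = 0.04085/0.02185 = 1.86957.
h_ss = 1.86957² = 3.49527 m. (Since h₀ = 1.112 m < h_ss, the level will rise toward this value.)

3.495 m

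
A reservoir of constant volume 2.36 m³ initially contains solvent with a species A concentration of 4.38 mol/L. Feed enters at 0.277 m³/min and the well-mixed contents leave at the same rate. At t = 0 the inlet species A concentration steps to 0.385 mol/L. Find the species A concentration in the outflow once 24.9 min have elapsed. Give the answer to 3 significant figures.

0.600 mol/L

Unsteady species balance (constant V, well mixed): V dC/dt = Q(C_in − C).
Time constant τ = V/Q = 2.36/0.277 = 8.5199 min.
Solution: C(t) = C_in + (C₀ − C_in) e^(−t/τ).
C(24.9) = 0.385 + (4.38 − 0.385)·e^(−24.9/8.5199) = 0.385 + (3.9950)·0.053794 = 0.59991 mol/L.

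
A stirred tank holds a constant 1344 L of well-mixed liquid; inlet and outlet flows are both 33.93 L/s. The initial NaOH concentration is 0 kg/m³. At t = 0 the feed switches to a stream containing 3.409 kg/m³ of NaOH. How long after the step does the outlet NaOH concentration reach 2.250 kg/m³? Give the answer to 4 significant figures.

Transient balance on the dissolved component: V dC/dt = Q(C_in − C), so τ = V/Q = 39.6110 s.
C(t) = C_in + (C₀ − C_in) e^(−t/τ). Set C = 2.250 and solve for t:
e^(−t/τ) = (C − C_in)/(C₀ − C_in) = (2.250 − 3.409)/(0 − 3.409) = 0.339982
t = −τ ln(…) = 39.6110 × 1.07886 = 42.7347 s.

42.73 s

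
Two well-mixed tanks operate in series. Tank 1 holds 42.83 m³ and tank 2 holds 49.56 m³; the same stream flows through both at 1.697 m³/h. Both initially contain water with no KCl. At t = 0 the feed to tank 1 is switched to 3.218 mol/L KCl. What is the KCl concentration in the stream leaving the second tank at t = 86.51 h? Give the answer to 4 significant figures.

2.658 mol/L

Time constants: τᵢ = Vᵢ/Q for each well-mixed tank.
τ₁ = 42.83/1.697 = 25.2387 h; τ₂ = 49.56/1.697 = 29.2045 h.
Tank 1: C₁ = C_in(1 − e^(−t/τ₁)). Tank 2 (τ₁ ≠ τ₂): C₂ = C_in[1 − (τ₁ e^(−t/τ₁) − τ₂ e^(−t/τ₂))/(τ₁ − τ₂)].
At t = 86.51: e^(−t/τ₁) = 0.0324622, e^(−t/τ₂) = 0.0517042.
C₂ = 3.218·[1 − (25.2387·0.0324622 − 29.2045·0.0517042)/(-3.96582)] = 3.218·0.825839 = 2.65755 mol/L.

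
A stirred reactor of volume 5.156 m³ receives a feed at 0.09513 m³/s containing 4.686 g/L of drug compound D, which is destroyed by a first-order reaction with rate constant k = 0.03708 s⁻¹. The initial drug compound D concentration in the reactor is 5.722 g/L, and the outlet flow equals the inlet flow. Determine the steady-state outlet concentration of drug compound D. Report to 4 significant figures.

V dC/dt = Q(C_in − C) − k V C.
At steady state: 0 = Q C_in − (Q + kV) C_ss, so C_ss = Q C_in/(Q + kV).
C_ss = 0.09513·4.686/(0.09513 + 0.03708·5.156) = 0.445779/0.286314 = 1.55696 g/L.

1.557 g/L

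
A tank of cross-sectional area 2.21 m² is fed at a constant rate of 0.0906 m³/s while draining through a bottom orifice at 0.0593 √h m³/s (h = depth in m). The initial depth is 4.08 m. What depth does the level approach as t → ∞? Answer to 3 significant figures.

2.33 m

A dh/dt = Q_in − 0.0593 √h. Steady state requires inflow = outflow:
Q_in = 0.0593 √h_ss ⇒ √h_ss = 0.0906/0.0593 = 1.5278.
h_ss = 1.5278² = 2.3342 m. (Since h₀ = 4.08 m > h_ss, the level will fall toward this value.)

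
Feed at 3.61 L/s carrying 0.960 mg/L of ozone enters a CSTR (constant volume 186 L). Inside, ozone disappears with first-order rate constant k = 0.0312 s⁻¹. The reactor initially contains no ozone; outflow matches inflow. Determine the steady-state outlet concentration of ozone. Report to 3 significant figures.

V dC/dt = Q(C_in − C) − k V C.
At steady state: 0 = Q C_in − (Q + kV) C_ss, so C_ss = Q C_in/(Q + kV).
C_ss = 3.61·0.960/(3.61 + 0.0312·186) = 3.4656/9.4132 = 0.36816 mg/L.

0.368 mg/L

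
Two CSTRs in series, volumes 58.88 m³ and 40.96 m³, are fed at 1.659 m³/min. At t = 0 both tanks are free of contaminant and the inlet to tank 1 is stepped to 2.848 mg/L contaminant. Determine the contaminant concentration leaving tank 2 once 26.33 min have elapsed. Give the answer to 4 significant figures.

Each tank obeys Vᵢ dCᵢ/dt = Q(Cᵢ₋₁ − Cᵢ), so τᵢ = Vᵢ/Q.
τ₁ = 58.88/1.659 = 35.4913 min; τ₂ = 40.96/1.659 = 24.6896 min.
Tank 1: C₁ = C_in(1 − e^(−t/τ₁)). Tank 2 (τ₁ ≠ τ₂): C₂ = C_in[1 − (τ₁ e^(−t/τ₁) − τ₂ e^(−t/τ₂))/(τ₁ − τ₂)].
At t = 26.33: e^(−t/τ₁) = 0.476221, e^(−t/τ₂) = 0.344231.
C₂ = 2.848·[1 − (35.4913·0.476221 − 24.6896·0.344231)/(10.8017)] = 2.848·0.222087 = 0.632504 mg/L.

0.6325 mg/L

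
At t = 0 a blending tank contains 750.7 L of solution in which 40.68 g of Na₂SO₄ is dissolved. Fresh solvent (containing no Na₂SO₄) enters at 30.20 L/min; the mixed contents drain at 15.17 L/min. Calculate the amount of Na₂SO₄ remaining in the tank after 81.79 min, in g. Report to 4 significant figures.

Total volume: dV/dt = Q_in − Q_out = 15.0300 L/min, so V(t) = 750.7 + 15.0300 t and V(81.79) = 1980.00 L.
Species balance (pure solvent in): dm/dt = −Q_out · m/V(t).
Separate: dm/m = −Q_out dt/V(t) ⇒ ln(m/m₀) = −(Q_out/(Q_in−Q_out)) ln(V/V₀).
m = m₀ (V₀/V)^(Q_out/(Q_in−Q_out)) = 40.68 × (750.7/1980.00)^(1.00931) = 15.2847 g.

15.28 g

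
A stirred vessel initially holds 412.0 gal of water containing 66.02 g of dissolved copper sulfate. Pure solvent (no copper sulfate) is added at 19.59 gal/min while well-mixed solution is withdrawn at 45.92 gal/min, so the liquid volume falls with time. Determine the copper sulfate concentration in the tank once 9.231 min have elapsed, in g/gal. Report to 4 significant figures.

0.08255 g/gal

Let m(t) be the amount of copper sulfate. Volume: V(t) = V₀ + (Q_in − Q_out) t = 412.0 − 26.3300 t; V(9.231) = 168.948 gal.
Species balance (pure solvent in): dm/dt = −Q_out · m/V(t).
dm/m = −Q_out dt/(V₀ − 26.3300 t); integrating gives ln(m/m₀) = −(Q_out/(Q_in−Q_out)) ln(V/V₀).
m = m₀ (V₀/V)^(Q_out/(Q_in−Q_out)) = 66.02 × (412.0/168.948)^(-1.74402) = 13.9472 g.
C = m/V = 13.9472/168.948 = 0.0825535 g/gal.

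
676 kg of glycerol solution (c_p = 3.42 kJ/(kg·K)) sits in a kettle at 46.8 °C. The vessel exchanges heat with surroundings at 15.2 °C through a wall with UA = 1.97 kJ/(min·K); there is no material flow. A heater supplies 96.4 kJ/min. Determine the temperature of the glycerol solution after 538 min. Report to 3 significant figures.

53.2 °C

Lumped-capacitance energy balance: M c_p dT/dt = UA(T_amb − T) + Q̇.
dT/dt = (T_ss − T)/τ with T_ss = T_amb + Q̇/UA = 15.2 + 96.4/1.97 = 64.134 °C, τ = M c_p/UA = 676·3.42/1.97 = 1173.6 min.
T approaches T_ss exponentially: T(t) = T_ss + (T₀ − T_ss) e^(−t/τ).
T(538) = 64.134 + (-17.334)·0.63227 = 53.174 °C.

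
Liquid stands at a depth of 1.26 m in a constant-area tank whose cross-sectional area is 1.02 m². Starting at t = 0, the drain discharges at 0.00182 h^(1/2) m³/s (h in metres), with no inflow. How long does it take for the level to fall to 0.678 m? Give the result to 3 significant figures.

With no inflow, A dh/dt = −0.00182 √h.
This is separable: 2 d(√h)/dt = −0.00182/A, so √h = √h₀ − (0.00182/(2A)) t.
t = 2A(√h₀ − √h)/0.00182 = 2·1.02·(√1.26 − √0.678)/0.00182
  = 2.0400 × (1.1225 − 0.82341) / 0.00182 = 335.24 s.

335 s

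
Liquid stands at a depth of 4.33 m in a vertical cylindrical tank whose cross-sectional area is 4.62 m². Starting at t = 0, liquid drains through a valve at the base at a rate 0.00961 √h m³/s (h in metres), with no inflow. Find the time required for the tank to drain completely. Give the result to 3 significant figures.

2000 s

A dh/dt = −Q_out = −0.00961 √h.
Separate and integrate: 2(√h − √h₀) = −(0.00961/A) t.
Tank is empty when √h = 0: t_empty = 2A√h₀/0.00961.
t_empty = 2·4.62·√4.33/0.00961 = 9.2400·2.0809/0.00961 = 2000.7 s.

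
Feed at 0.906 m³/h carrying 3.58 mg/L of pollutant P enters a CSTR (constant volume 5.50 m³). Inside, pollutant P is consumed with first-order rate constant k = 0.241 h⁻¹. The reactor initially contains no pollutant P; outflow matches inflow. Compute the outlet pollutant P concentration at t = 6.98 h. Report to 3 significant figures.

1.37 mg/L

Species balance: V dC/dt = Q C_in − Q C − k V C.
dC/dt = (Q/V) C_in − (Q/V + k) C; effective rate a = Q/V + k = 0.16473 + 0.241 = 0.40573 h⁻¹.
C_ss = Q C_in/(Q + kV) = 1.4535 mg/L; C(t) = C_ss + (C₀ − C_ss) e^(−a t).
C(6.98) = 1.4535 + (-1.4535)·e^(−0.40573·6.98) = 1.4535 + (-1.4535)·0.058896 = 1.3679 mg/L.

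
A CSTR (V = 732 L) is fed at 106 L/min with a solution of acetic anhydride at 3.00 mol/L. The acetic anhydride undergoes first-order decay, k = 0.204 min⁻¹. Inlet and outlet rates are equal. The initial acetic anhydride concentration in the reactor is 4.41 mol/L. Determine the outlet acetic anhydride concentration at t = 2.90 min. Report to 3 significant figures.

Accumulation = in − out − consumed: V dC/dt = Q C_in − Q C − k V C.
This is linear with rate a = Q/V + k = 0.34881 min⁻¹.
C_ss = Q C_in/(Q + kV) = 1.2455 mol/L; C(t) = C_ss + (C₀ − C_ss) e^(−a t).
C(2.90) = 1.2455 + (3.1645)·e^(−0.34881·2.90) = 1.2455 + (3.1645)·0.36366 = 2.3963 mol/L.

2.40 mol/L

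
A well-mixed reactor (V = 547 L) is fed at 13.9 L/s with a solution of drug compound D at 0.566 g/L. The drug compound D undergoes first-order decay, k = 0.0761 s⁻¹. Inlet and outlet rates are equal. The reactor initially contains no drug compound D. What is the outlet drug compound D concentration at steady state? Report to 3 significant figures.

V dC/dt = Q(C_in − C) − k V C.
Steady state (dC/dt = 0): C_ss = Q C_in/(Q + kV) = C_in/(1 + kV/Q).
C_ss = 13.9·0.566/(13.9 + 0.0761·547) = 7.8674/55.527 = 0.14169 g/L.

0.142 g/L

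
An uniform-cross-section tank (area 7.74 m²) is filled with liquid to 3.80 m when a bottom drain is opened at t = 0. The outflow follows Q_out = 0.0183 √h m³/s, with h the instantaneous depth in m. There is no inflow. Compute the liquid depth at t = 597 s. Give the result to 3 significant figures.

1.55 m

Volume balance on the tank: A dh/dt = −0.0183 √h.
Separate and integrate: 2(√h − √h₀) = −(0.0183/A) t.
√h = √3.80 − 0.0183·597/(2·7.74) = 1.9494 − 0.70576 = 1.2436.
h = 1.2436² = 1.5465 m.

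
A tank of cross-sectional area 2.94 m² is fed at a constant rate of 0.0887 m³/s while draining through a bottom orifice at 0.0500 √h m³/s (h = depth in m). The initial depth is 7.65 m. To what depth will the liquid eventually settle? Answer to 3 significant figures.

Volume balance on the tank: A dh/dt = Q_in − 0.0500 √h. At steady state dh/dt = 0:
Q_in = 0.0500 √h_ss ⇒ √h_ss = 0.0887/0.0500 = 1.7740.
h_ss = 1.7740² = 3.1471 m. (Since h₀ = 7.65 m > h_ss, the level will fall toward this value.)

3.15 m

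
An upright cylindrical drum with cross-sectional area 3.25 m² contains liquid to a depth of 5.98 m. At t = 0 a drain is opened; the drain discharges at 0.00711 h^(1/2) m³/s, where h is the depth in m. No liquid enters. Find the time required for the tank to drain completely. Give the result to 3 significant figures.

2240 s

A dh/dt = −Q_out = −0.00711 √h.
This is separable: 2 d(√h)/dt = −0.00711/A, so √h = √h₀ − (0.00711/(2A)) t.
Set h = 0: 2√h₀ = (0.00711/A) t_empty ⇒ t_empty = 2A√h₀/0.00711.
t_empty = 2·3.25·√5.98/0.00711 = 6.5000·2.4454/0.00711 = 2235.6 s.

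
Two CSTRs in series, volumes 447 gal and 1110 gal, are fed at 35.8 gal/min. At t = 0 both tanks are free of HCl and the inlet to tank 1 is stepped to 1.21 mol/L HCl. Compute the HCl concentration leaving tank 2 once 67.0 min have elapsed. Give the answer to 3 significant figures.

0.980 mol/L

Time constants: τᵢ = Vᵢ/Q for each well-mixed tank.
τ₁ = 447/35.8 = 12.486 min; τ₂ = 1110/35.8 = 31.006 min.
Solving the cascade with C₁(0)=C₂(0)=0 gives C₂(t) = C_in[1 − (τ₁ e^(−t/τ₁) − τ₂ e^(−t/τ₂))/(τ₁ − τ₂)].
At t = 67.0: e^(−t/τ₁) = 0.0046728, e^(−t/τ₂) = 0.11522.
C₂ = 1.21·[1 − (12.486·0.0046728 − 31.006·0.11522)/(-18.520)] = 1.21·0.81025 = 0.98040 mol/L.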